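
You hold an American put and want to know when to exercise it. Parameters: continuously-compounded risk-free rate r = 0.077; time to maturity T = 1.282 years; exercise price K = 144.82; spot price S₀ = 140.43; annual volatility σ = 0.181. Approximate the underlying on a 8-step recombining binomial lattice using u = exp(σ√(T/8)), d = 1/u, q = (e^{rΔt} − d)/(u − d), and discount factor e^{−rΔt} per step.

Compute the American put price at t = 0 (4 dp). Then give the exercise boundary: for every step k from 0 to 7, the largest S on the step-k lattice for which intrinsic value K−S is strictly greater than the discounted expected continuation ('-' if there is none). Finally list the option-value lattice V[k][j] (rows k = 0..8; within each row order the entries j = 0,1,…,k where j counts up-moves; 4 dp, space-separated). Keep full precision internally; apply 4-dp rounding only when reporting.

price = 9.1198
boundary = - - 121.4856 112.9945 121.4856 130.6148 121.4856 130.6148
tree:
9.1198
14.8063 4.9856
23.3344 8.6307 2.3166
31.8255 14.4668 4.3717 0.8010
39.7231 23.3344 8.0251 1.6830 0.1462
47.0687 31.8255 14.2052 3.4906 0.3423 0.0000
53.9009 39.7231 23.3344 7.1197 0.8012 0.0000 0.0000
60.2556 47.0687 31.8255 14.2052 1.8754 0.0000 0.0000 0.0000
66.1661 53.9009 39.7231 23.3344 4.3900 0.0000 0.0000 0.0000 0.0000

Δt=0.16025, u=1.07515, d=0.93011, q=0.56750, disc=e^(-rΔt)=0.98774
k=8 terminal: V=max(K-S,0) → 66.1661 53.9009 39.7231 23.3344 4.3900 0.0000 0.0000 0.0000 0.0000
k=7: j=0 S=84.5644 intr=60.2556 cont=58.4796 V=60.2556[EX]; j=1 S=97.7513 intr=47.0687 cont=45.2927 V=47.0687[EX]; j=2 S=112.9945 intr=31.8255 cont=30.0495 V=31.8255[EX]; j=3 S=130.6148 intr=14.2052 cont=12.4292 V=14.2052[EX]; j=4 S=150.9828 intr=0.0000 cont=1.8754 V=1.8754[hold]; j=5 S=174.5269 intr=0.0000 cont=0.0000 V=0.0000[hold]; j=6 S=201.7424 intr=0.0000 cont=0.0000 V=0.0000[hold]; j=7 S=233.2020 intr=0.0000 cont=0.0000 V=0.0000[hold]  S*(7)=130.6148
k=6: j=0 S=90.9191 intr=53.9009 cont=52.1249 V=53.9009[EX]; j=1 S=105.0969 intr=39.7231 cont=37.9471 V=39.7231[EX]; j=2 S=121.4856 intr=23.3344 cont=21.5584 V=23.3344[EX]; j=3 S=140.4300 intr=4.3900 cont=7.1197 V=7.1197[hold]; j=4 S=162.3285 intr=0.0000 cont=0.8012 V=0.8012[hold]; j=5 S=187.6419 intr=0.0000 cont=0.0000 V=0.0000[hold]; j=6 S=216.9026 intr=0.0000 cont=0.0000 V=0.0000[hold]  S*(6)=121.4856
k=5: j=0 S=97.7513 intr=47.0687 cont=45.2927 V=47.0687[EX]; j=1 S=112.9945 intr=31.8255 cont=30.0495 V=31.8255[EX]; j=2 S=130.6148 intr=14.2052 cont=13.9593 V=14.2052[EX]; j=3 S=150.9828 intr=0.0000 cont=3.4906 V=3.4906[hold]; j=4 S=174.5269 intr=0.0000 cont=0.3423 V=0.3423[hold]; j=5 S=201.7424 intr=0.0000 cont=0.0000 V=0.0000[hold]  S*(5)=130.6148
k=4: j=0 S=105.0969 intr=39.7231 cont=37.9471 V=39.7231[EX]; j=1 S=121.4856 intr=23.3344 cont=21.5584 V=23.3344[EX]; j=2 S=140.4300 intr=4.3900 cont=8.0251 V=8.0251[hold]; j=3 S=162.3285 intr=0.0000 cont=1.6830 V=1.6830[hold]; j=4 S=187.6419 intr=0.0000 cont=0.1462 V=0.1462[hold]  S*(4)=121.4856
k=3: j=0 S=112.9945 intr=31.8255 cont=30.0495 V=31.8255[EX]; j=1 S=130.6148 intr=14.2052 cont=14.4668 V=14.4668[hold]; j=2 S=150.9828 intr=0.0000 cont=4.3717 V=4.3717[hold]; j=3 S=174.5269 intr=0.0000 cont=0.8010 V=0.8010[hold]  S*(3)=112.9945
k=2: j=0 S=121.4856 intr=23.3344 cont=21.7050 V=23.3344[EX]; j=1 S=140.4300 intr=4.3900 cont=8.6307 V=8.6307[hold]; j=2 S=162.3285 intr=0.0000 cont=2.3166 V=2.3166[hold]  S*(2)=121.4856
k=1: j=0 S=130.6148 intr=14.2052 cont=14.8063 V=14.8063[hold]; j=1 S=150.9828 intr=0.0000 cont=4.9856 V=4.9856[hold]  S*(1)=-
k=0: j=0 S=140.4300 intr=4.3900 cont=9.1198 V=9.1198[hold]  S*(0)=-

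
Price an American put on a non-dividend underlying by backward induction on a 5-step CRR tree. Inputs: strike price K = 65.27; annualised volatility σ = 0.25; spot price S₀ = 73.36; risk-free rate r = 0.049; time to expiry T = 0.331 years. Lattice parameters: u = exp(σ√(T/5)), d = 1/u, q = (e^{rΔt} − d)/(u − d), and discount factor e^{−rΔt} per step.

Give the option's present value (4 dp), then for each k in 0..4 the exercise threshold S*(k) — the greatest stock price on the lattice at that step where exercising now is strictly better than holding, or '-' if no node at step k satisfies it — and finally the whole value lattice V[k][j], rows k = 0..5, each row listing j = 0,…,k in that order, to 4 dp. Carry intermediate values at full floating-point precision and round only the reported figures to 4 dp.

Δt=0.06620  u=1.06644  d=0.93770  q=0.50916  discount=0.99676
step 5 (expiry): payoffs max(K−S,0) = 12.0858 4.7842 0.0000 0.0000 0.0000 0.0000
step 4: (k=4,j=0): S=56.7176, (K−S)⁺=8.5524, hold=8.3410 ⇒ V=8.5524 exercise | (k=4,j=1): S=64.5043, (K−S)⁺=0.7657, hold=2.3407 ⇒ V=2.3407 continue | (k=4,j=2): S=73.3600, (K−S)⁺=0.0000, hold=0.0000 ⇒ V=0.0000 continue | (k=4,j=3): S=83.4315, (K−S)⁺=0.0000, hold=0.0000 ⇒ V=0.0000 continue | (k=4,j=4): S=94.8856, (K−S)⁺=0.0000, hold=0.0000 ⇒ V=0.0000 continue  boundary S*=56.7176
step 3: (k=3,j=0): S=60.4858, (K−S)⁺=4.7842, hold=5.3721 ⇒ V=5.3721 continue | (k=3,j=1): S=68.7898, (K−S)⁺=0.0000, hold=1.1452 ⇒ V=1.1452 continue | (k=3,j=2): S=78.2338, (K−S)⁺=0.0000, hold=0.0000 ⇒ V=0.0000 continue | (k=3,j=3): S=88.9744, (K−S)⁺=0.0000, hold=0.0000 ⇒ V=0.0000 continue  boundary S*=-
step 2: (k=2,j=0): S=64.5043, (K−S)⁺=0.7657, hold=3.2095 ⇒ V=3.2095 continue | (k=2,j=1): S=73.3600, (K−S)⁺=0.0000, hold=0.5603 ⇒ V=0.5603 continue | (k=2,j=2): S=83.4315, (K−S)⁺=0.0000, hold=0.0000 ⇒ V=0.0000 continue  boundary S*=-
step 1: (k=1,j=0): S=68.7898, (K−S)⁺=0.0000, hold=1.8546 ⇒ V=1.8546 continue | (k=1,j=1): S=78.2338, (K−S)⁺=0.0000, hold=0.2741 ⇒ V=0.2741 continue  boundary S*=-
step 0: (k=0,j=0): S=73.3600, (K−S)⁺=0.0000, hold=1.0465 ⇒ V=1.0465 continue  boundary S*=-

price = 1.0465
boundary = - - - - 56.7176
tree:
1.0465
1.8546 0.2741
3.2095 0.5603 0.0000
5.3721 1.1452 0.0000 0.0000
8.5524 2.3407 0.0000 0.0000 0.0000
12.0858 4.7842 0.0000 0.0000 0.0000 0.0000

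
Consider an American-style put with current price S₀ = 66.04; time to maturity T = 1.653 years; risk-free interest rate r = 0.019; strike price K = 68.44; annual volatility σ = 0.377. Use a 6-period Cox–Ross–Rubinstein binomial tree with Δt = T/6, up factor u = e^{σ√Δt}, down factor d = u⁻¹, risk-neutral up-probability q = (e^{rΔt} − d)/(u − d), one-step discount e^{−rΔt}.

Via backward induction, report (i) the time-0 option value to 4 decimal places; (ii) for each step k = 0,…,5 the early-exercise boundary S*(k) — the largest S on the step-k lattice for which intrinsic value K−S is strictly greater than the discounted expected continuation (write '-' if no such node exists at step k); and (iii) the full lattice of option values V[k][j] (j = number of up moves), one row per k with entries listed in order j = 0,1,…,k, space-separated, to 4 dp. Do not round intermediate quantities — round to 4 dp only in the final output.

Δt=0.27550  u=1.21882  d=0.82047  q=0.46387  discount=0.99478
step 6 (expiry): payoffs max(K−S,0) = 48.2945 38.5136 23.9840 2.4000 0.0000 0.0000 0.0000
step 5: (k=5,j=0): S=24.5536, (K−S)⁺=43.8864, hold=43.5290 ⇒ V=43.8864 exercise | (k=5,j=1): S=36.4748, (K−S)⁺=31.9652, hold=31.6079 ⇒ V=31.9652 exercise | (k=5,j=2): S=54.1837, (K−S)⁺=14.2563, hold=13.8990 ⇒ V=14.2563 exercise | (k=5,j=3): S=80.4906, (K−S)⁺=0.0000, hold=1.2800 ⇒ V=1.2800 continue | (k=5,j=4): S=119.5699, (K−S)⁺=0.0000, hold=0.0000 ⇒ V=0.0000 continue | (k=5,j=5): S=177.6226, (K−S)⁺=0.0000, hold=0.0000 ⇒ V=0.0000 continue  boundary S*=54.1837
step 4: (k=4,j=0): S=29.9264, (K−S)⁺=38.5136, hold=38.1563 ⇒ V=38.5136 exercise | (k=4,j=1): S=44.4560, (K−S)⁺=23.9840, hold=23.6267 ⇒ V=23.9840 exercise | (k=4,j=2): S=66.0400, (K−S)⁺=2.4000, hold=8.1940 ⇒ V=8.1940 continue | (k=4,j=3): S=98.1033, (K−S)⁺=0.0000, hold=0.6827 ⇒ V=0.6827 continue | (k=4,j=4): S=145.7337, (K−S)⁺=0.0000, hold=0.0000 ⇒ V=0.0000 continue  boundary S*=44.4560
step 3: (k=3,j=0): S=36.4748, (K−S)⁺=31.9652, hold=31.6079 ⇒ V=31.9652 exercise | (k=3,j=1): S=54.1837, (K−S)⁺=14.2563, hold=16.5726 ⇒ V=16.5726 continue | (k=3,j=2): S=80.4906, (K−S)⁺=0.0000, hold=4.6852 ⇒ V=4.6852 continue | (k=3,j=3): S=119.5699, (K−S)⁺=0.0000, hold=0.3641 ⇒ V=0.3641 continue  boundary S*=36.4748
step 2: (k=2,j=0): S=44.4560, (K−S)⁺=23.9840, hold=24.6955 ⇒ V=24.6955 continue | (k=2,j=1): S=66.0400, (K−S)⁺=2.4000, hold=11.0007 ⇒ V=11.0007 continue | (k=2,j=2): S=98.1033, (K−S)⁺=0.0000, hold=2.6668 ⇒ V=2.6668 continue  boundary S*=-
step 1: (k=1,j=0): S=54.1837, (K−S)⁺=14.2563, hold=18.2472 ⇒ V=18.2472 continue | (k=1,j=1): S=80.4906, (K−S)⁺=0.0000, hold=7.0976 ⇒ V=7.0976 continue  boundary S*=-
step 0: (k=0,j=0): S=66.0400, (K−S)⁺=2.4000, hold=13.0070 ⇒ V=13.0070 continue  boundary S*=-

price = 13.0070
boundary = - - - 36.4748 44.4560 54.1837
tree:
13.0070
18.2472 7.0976
24.6955 11.0007 2.6668
31.9652 16.5726 4.6852 0.3641
38.5136 23.9840 8.1940 0.6827 0.0000
43.8864 31.9652 14.2563 1.2800 0.0000 0.0000
48.2945 38.5136 23.9840 2.4000 0.0000 0.0000 0.0000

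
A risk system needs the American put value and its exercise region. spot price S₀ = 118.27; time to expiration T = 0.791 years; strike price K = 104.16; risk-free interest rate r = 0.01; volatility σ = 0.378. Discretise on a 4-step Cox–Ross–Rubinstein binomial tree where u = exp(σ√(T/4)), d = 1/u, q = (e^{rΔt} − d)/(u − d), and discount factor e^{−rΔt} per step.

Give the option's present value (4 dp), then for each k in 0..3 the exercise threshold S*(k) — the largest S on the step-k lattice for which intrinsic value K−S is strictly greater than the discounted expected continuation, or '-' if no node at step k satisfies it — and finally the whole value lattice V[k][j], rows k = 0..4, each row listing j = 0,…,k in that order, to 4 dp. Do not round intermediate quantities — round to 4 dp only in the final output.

Δt=0.19775  u=1.18305  d=0.84528  q=0.46394  discount=0.99802
step 4 (expiry): payoffs max(K−S,0) = 43.7836 19.6573 0.0000 0.0000 0.0000
step 3: (k=3,j=0): S=71.4281, (K−S)⁺=32.7319, hold=32.5262 ⇒ V=32.7319 exercise | (k=3,j=1): S=99.9707, (K−S)⁺=4.1893, hold=10.5167 ⇒ V=10.5167 continue | (k=3,j=2): S=139.9189, (K−S)⁺=0.0000, hold=0.0000 ⇒ V=0.0000 continue | (k=3,j=3): S=195.8305, (K−S)⁺=0.0000, hold=0.0000 ⇒ V=0.0000 continue  boundary S*=71.4281
step 2: (k=2,j=0): S=84.5027, (K−S)⁺=19.6573, hold=22.3812 ⇒ V=22.3812 continue | (k=2,j=1): S=118.2700, (K−S)⁺=0.0000, hold=5.6265 ⇒ V=5.6265 continue | (k=2,j=2): S=165.5307, (K−S)⁺=0.0000, hold=0.0000 ⇒ V=0.0000 continue  boundary S*=-
step 1: (k=1,j=0): S=99.9707, (K−S)⁺=4.1893, hold=14.5793 ⇒ V=14.5793 continue | (k=1,j=1): S=139.9189, (K−S)⁺=0.0000, hold=3.0102 ⇒ V=3.0102 continue  boundary S*=-
step 0: (k=0,j=0): S=118.2700, (K−S)⁺=0.0000, hold=9.1938 ⇒ V=9.1938 continue  boundary S*=-

price = 9.1938
boundary = - - - 71.4281
tree:
9.1938
14.5793 3.0102
22.3812 5.6265 0.0000
32.7319 10.5167 0.0000 0.0000
43.7836 19.6573 0.0000 0.0000 0.0000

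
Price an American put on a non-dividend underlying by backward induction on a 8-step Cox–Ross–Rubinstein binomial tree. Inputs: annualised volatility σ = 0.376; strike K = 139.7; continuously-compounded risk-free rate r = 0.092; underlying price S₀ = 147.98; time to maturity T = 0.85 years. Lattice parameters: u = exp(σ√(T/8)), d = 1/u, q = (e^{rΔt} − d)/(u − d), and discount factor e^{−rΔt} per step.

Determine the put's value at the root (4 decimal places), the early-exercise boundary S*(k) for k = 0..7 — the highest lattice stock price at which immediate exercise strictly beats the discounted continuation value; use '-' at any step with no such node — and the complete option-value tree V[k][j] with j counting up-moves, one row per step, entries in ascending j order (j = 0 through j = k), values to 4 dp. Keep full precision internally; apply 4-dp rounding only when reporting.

price = 12.0462
boundary = - - - 102.4520 90.6343 102.4520 90.6343 102.4520
tree:
12.0462
18.1346 6.4140
26.4644 10.4611 2.6396
37.2480 16.5879 4.7614 0.6468
49.0657 25.4020 8.4181 1.3312 0.0000
59.5202 37.2480 14.4817 2.7399 0.0000 0.0000
68.7687 49.0657 23.9519 5.6393 0.0000 0.0000 0.0000
76.9505 59.5202 37.2480 11.6069 0.0000 0.0000 0.0000 0.0000
84.1886 68.7687 49.0657 23.8895 0.0000 0.0000 0.0000 0.0000 0.0000

Δt=0.10625, u=1.13039, d=0.88465, q=0.50937, disc=e^(-rΔt)=0.99027
k=8 terminal: V=max(K-S,0) → 84.1886 68.7687 49.0657 23.8895 0.0000 0.0000 0.0000 0.0000 0.0000
k=7: j=0 S=62.7495 intr=76.9505 cont=75.5916 V=76.9505[EX]; j=1 S=80.1798 intr=59.5202 cont=58.1612 V=59.5202[EX]; j=2 S=102.4520 intr=37.2480 cont=35.8891 V=37.2480[EX]; j=3 S=130.9108 intr=8.7892 cont=11.6069 V=11.6069[hold]; j=4 S=167.2748 intr=0.0000 cont=0.0000 V=0.0000[hold]; j=5 S=213.7400 intr=0.0000 cont=0.0000 V=0.0000[hold]; j=6 S=273.1121 intr=0.0000 cont=0.0000 V=0.0000[hold]; j=7 S=348.9764 intr=0.0000 cont=0.0000 V=0.0000[hold]  S*(7)=102.4520
k=6: j=0 S=70.9313 intr=68.7687 cont=67.4098 V=68.7687[EX]; j=1 S=90.6343 intr=49.0657 cont=47.7068 V=49.0657[EX]; j=2 S=115.8105 intr=23.8895 cont=23.9519 V=23.9519[hold]; j=3 S=147.9800 intr=0.0000 cont=5.6393 V=5.6393[hold]; j=4 S=189.0855 intr=0.0000 cont=0.0000 V=0.0000[hold]; j=5 S=241.6091 intr=0.0000 cont=0.0000 V=0.0000[hold]; j=6 S=308.7226 intr=0.0000 cont=0.0000 V=0.0000[hold]  S*(6)=90.6343
k=5: j=0 S=80.1798 intr=59.5202 cont=58.1612 V=59.5202[EX]; j=1 S=102.4520 intr=37.2480 cont=35.9206 V=37.2480[EX]; j=2 S=130.9108 intr=8.7892 cont=14.4817 V=14.4817[hold]; j=3 S=167.2748 intr=0.0000 cont=2.7399 V=2.7399[hold]; j=4 S=213.7400 intr=0.0000 cont=0.0000 V=0.0000[hold]; j=5 S=273.1121 intr=0.0000 cont=0.0000 V=0.0000[hold]  S*(5)=102.4520
k=4: j=0 S=90.6343 intr=49.0657 cont=47.7068 V=49.0657[EX]; j=1 S=115.8105 intr=23.8895 cont=25.4020 V=25.4020[hold]; j=2 S=147.9800 intr=0.0000 cont=8.4181 V=8.4181[hold]; j=3 S=189.0855 intr=0.0000 cont=1.3312 V=1.3312[hold]; j=4 S=241.6091 intr=0.0000 cont=0.0000 V=0.0000[hold]  S*(4)=90.6343
k=3: j=0 S=102.4520 intr=37.2480 cont=36.6520 V=37.2480[EX]; j=1 S=130.9108 intr=8.7892 cont=16.5879 V=16.5879[hold]; j=2 S=167.2748 intr=0.0000 cont=4.7614 V=4.7614[hold]; j=3 S=213.7400 intr=0.0000 cont=0.6468 V=0.6468[hold]  S*(3)=102.4520
k=2: j=0 S=115.8105 intr=23.8895 cont=26.4644 V=26.4644[hold]; j=1 S=147.9800 intr=0.0000 cont=10.4611 V=10.4611[hold]; j=2 S=189.0855 intr=0.0000 cont=2.6396 V=2.6396[hold]  S*(2)=-
k=1: j=0 S=130.9108 intr=8.7892 cont=18.1346 V=18.1346[hold]; j=1 S=167.2748 intr=0.0000 cont=6.4140 V=6.4140[hold]  S*(1)=-
k=0: j=0 S=147.9800 intr=0.0000 cont=12.0462 V=12.0462[hold]  S*(0)=-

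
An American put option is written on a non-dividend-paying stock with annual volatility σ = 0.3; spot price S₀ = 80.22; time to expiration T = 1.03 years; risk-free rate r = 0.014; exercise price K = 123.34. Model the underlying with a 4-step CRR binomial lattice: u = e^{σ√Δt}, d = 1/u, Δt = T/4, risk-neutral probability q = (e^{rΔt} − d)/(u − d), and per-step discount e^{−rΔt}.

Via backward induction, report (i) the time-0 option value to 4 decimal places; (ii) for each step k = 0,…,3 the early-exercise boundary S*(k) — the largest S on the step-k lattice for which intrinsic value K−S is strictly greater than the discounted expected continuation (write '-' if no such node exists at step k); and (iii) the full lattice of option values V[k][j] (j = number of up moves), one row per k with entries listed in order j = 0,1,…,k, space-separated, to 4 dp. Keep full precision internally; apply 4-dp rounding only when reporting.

price = 43.5205
boundary = - 68.8920 80.2200 93.4107
tree:
43.5205
54.4480 31.7176
64.1764 43.1200 19.2975
72.5310 54.4480 29.9293 7.6385
79.7059 64.1764 43.1200 14.5696 0.0000

params: Δt=0.25750 u=1.16443 d=0.85879 q=0.47383 e^(-rΔt)=0.99640
t_4 payoffs: 79.7059 64.1764 43.1200 14.5696 0.0000
t_3: node(3,0) S=50.8090 payoff=72.5310 vs cont=72.0872 → 72.5310 [stop]  node(3,1) S=68.8920 payoff=54.4480 vs cont=54.0042 → 54.4480 [stop]  node(3,2) S=93.4107 payoff=29.9293 vs cont=29.4854 → 29.9293 [stop]  node(3,3) S=126.6558 payoff=0.0000 vs cont=7.6385 → 7.6385 [wait]  ⇒ S*(3)=93.4107
t_2: node(2,0) S=59.1636 payoff=64.1764 vs cont=63.7326 → 64.1764 [stop]  node(2,1) S=80.2200 payoff=43.1200 vs cont=42.6762 → 43.1200 [stop]  node(2,2) S=108.7704 payoff=14.5696 vs cont=19.2975 → 19.2975 [wait]  ⇒ S*(2)=80.2200
t_1: node(1,0) S=68.8920 payoff=54.4480 vs cont=54.0042 → 54.4480 [stop]  node(1,1) S=93.4107 payoff=29.9293 vs cont=31.7176 → 31.7176 [wait]  ⇒ S*(1)=68.8920
t_0: node(0,0) S=80.2200 payoff=43.1200 vs cont=43.5205 → 43.5205 [wait]  ⇒ S*(0)=-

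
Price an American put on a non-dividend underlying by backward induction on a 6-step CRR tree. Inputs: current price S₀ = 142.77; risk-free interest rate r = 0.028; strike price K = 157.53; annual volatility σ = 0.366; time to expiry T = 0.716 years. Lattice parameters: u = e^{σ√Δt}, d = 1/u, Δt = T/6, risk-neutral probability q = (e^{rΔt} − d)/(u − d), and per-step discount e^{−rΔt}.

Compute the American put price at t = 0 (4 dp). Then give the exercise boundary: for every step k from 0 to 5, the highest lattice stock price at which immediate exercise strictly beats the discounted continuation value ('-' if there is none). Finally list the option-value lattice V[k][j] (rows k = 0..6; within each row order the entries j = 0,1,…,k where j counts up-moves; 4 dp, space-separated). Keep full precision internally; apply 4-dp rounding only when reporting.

Δt=0.11933  u=1.13477  d=0.88123  q=0.48163  discount=0.99666
step 6 (expiry): payoffs max(K−S,0) = 90.6678 71.4307 46.6589 14.7600 0.0000 0.0000 0.0000
step 5: (k=5,j=0): S=75.8735, (K−S)⁺=81.6565, hold=81.1310 ⇒ V=81.6565 exercise | (k=5,j=1): S=97.7032, (K−S)⁺=59.8268, hold=59.3013 ⇒ V=59.8268 exercise | (k=5,j=2): S=125.8136, (K−S)⁺=31.7164, hold=31.1909 ⇒ V=31.7164 exercise | (k=5,j=3): S=162.0117, (K−S)⁺=0.0000, hold=7.6256 ⇒ V=7.6256 continue | (k=5,j=4): S=208.6244, (K−S)⁺=0.0000, hold=0.0000 ⇒ V=0.0000 continue | (k=5,j=5): S=268.6481, (K−S)⁺=0.0000, hold=0.0000 ⇒ V=0.0000 continue  boundary S*=125.8136
step 4: (k=4,j=0): S=86.0993, (K−S)⁺=71.4307, hold=70.9052 ⇒ V=71.4307 exercise | (k=4,j=1): S=110.8711, (K−S)⁺=46.6589, hold=46.1334 ⇒ V=46.6589 exercise | (k=4,j=2): S=142.7700, (K−S)⁺=14.7600, hold=20.0463 ⇒ V=20.0463 continue | (k=4,j=3): S=183.8466, (K−S)⁺=0.0000, hold=3.9396 ⇒ V=3.9396 continue | (k=4,j=4): S=236.7415, (K−S)⁺=0.0000, hold=0.0000 ⇒ V=0.0000 continue  boundary S*=110.8711
step 3: (k=3,j=0): S=97.7032, (K−S)⁺=59.8268, hold=59.3013 ⇒ V=59.8268 exercise | (k=3,j=1): S=125.8136, (K−S)⁺=31.7164, hold=33.7285 ⇒ V=33.7285 continue | (k=3,j=2): S=162.0117, (K−S)⁺=0.0000, hold=12.2478 ⇒ V=12.2478 continue | (k=3,j=3): S=208.6244, (K−S)⁺=0.0000, hold=2.0354 ⇒ V=2.0354 continue  boundary S*=97.7032
step 2: (k=2,j=0): S=110.8711, (K−S)⁺=46.6589, hold=47.0993 ⇒ V=47.0993 continue | (k=2,j=1): S=142.7700, (K−S)⁺=14.7600, hold=23.3047 ⇒ V=23.3047 continue | (k=2,j=2): S=183.8466, (K−S)⁺=0.0000, hold=7.3047 ⇒ V=7.3047 continue  boundary S*=-
step 1: (k=1,j=0): S=125.8136, (K−S)⁺=31.7164, hold=35.5201 ⇒ V=35.5201 continue | (k=1,j=1): S=162.0117, (K−S)⁺=0.0000, hold=15.5465 ⇒ V=15.5465 continue  boundary S*=-
step 0: (k=0,j=0): S=142.7700, (K−S)⁺=14.7600, hold=25.8137 ⇒ V=25.8137 continue  boundary S*=-

price = 25.8137
boundary = - - - 97.7032 110.8711 125.8136
tree:
25.8137
35.5201 15.5465
47.0993 23.3047 7.3047
59.8268 33.7285 12.2478 2.0354
71.4307 46.6589 20.0463 3.9396 0.0000
81.6565 59.8268 31.7164 7.6256 0.0000 0.0000
90.6678 71.4307 46.6589 14.7600 0.0000 0.0000 0.0000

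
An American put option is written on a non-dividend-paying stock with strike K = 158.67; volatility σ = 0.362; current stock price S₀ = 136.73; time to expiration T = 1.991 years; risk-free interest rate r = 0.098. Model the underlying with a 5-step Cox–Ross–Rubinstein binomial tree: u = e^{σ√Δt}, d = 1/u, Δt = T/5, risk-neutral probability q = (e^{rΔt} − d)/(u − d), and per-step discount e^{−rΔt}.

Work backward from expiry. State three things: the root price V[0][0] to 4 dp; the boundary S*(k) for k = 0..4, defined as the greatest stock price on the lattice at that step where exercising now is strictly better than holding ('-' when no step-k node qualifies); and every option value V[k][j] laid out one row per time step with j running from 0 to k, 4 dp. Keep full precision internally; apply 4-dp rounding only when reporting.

price = 30.1583
boundary = - 108.8069 86.5863 108.8069 86.5863
tree:
30.1583
49.8631 14.9151
72.0837 27.7623 4.6200
89.7664 49.8631 10.2099 0.0000
103.8379 72.0837 22.5632 0.0000 0.0000
115.0358 89.7664 49.8631 0.0000 0.0000 0.0000

Δt=0.39820  u=1.25663  d=0.79578  q=0.52949  discount=0.96173
step 5 (expiry): payoffs max(K−S,0) = 115.0358 89.7664 49.8631 0.0000 0.0000 0.0000
step 4: (k=4,j=0): S=54.8321, (K−S)⁺=103.8379, hold=97.7653 ⇒ V=103.8379 exercise | (k=4,j=1): S=86.5863, (K−S)⁺=72.0837, hold=66.0111 ⇒ V=72.0837 exercise | (k=4,j=2): S=136.7300, (K−S)⁺=21.9400, hold=22.5632 ⇒ V=22.5632 continue | (k=4,j=3): S=215.9128, (K−S)⁺=0.0000, hold=0.0000 ⇒ V=0.0000 continue | (k=4,j=4): S=340.9517, (K−S)⁺=0.0000, hold=0.0000 ⇒ V=0.0000 continue  boundary S*=86.5863
step 3: (k=3,j=0): S=68.9036, (K−S)⁺=89.7664, hold=83.6938 ⇒ V=89.7664 exercise | (k=3,j=1): S=108.8069, (K−S)⁺=49.8631, hold=44.1078 ⇒ V=49.8631 exercise | (k=3,j=2): S=171.8190, (K−S)⁺=0.0000, hold=10.2099 ⇒ V=10.2099 continue | (k=3,j=3): S=271.3224, (K−S)⁺=0.0000, hold=0.0000 ⇒ V=0.0000 continue  boundary S*=108.8069
step 2: (k=2,j=0): S=86.5863, (K−S)⁺=72.0837, hold=66.0111 ⇒ V=72.0837 exercise | (k=2,j=1): S=136.7300, (K−S)⁺=21.9400, hold=27.7623 ⇒ V=27.7623 continue | (k=2,j=2): S=215.9128, (K−S)⁺=0.0000, hold=4.6200 ⇒ V=4.6200 continue  boundary S*=86.5863
step 1: (k=1,j=0): S=108.8069, (K−S)⁺=49.8631, hold=46.7553 ⇒ V=49.8631 exercise | (k=1,j=1): S=171.8190, (K−S)⁺=0.0000, hold=14.9151 ⇒ V=14.9151 continue  boundary S*=108.8069
step 0: (k=0,j=0): S=136.7300, (K−S)⁺=21.9400, hold=30.1583 ⇒ V=30.1583 continue  boundary S*=-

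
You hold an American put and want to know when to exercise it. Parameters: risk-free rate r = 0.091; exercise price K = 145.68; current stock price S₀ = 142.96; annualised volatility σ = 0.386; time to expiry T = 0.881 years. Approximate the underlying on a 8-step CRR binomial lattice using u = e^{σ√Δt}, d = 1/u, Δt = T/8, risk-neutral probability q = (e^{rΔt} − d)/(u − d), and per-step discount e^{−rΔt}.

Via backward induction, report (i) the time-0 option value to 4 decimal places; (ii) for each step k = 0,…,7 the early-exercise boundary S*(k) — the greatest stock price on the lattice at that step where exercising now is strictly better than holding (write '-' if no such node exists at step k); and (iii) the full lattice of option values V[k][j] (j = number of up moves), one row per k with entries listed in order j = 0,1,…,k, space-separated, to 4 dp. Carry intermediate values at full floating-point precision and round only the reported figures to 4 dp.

price = 17.3308
boundary = - - - 97.3470 110.6504 97.3470 110.6504 125.7720
tree:
17.3308
25.2443 9.9870
35.5876 15.6969 4.6381
48.3330 23.9119 8.0277 1.4372
60.0370 35.0296 13.5859 2.7874 0.1541
70.3339 48.3330 22.3014 5.3884 0.3158 0.0000
79.3927 60.0370 35.0296 10.3787 0.6474 0.0000 0.0000
87.3624 70.3339 48.3330 19.9080 1.3270 0.0000 0.0000 0.0000
94.3739 79.3927 60.0370 35.0296 2.7200 0.0000 0.0000 0.0000 0.0000

params: Δt=0.11013 u=1.13666 d=0.87977 q=0.50723 e^(-rΔt)=0.99003
t_8 payoffs: 94.3739 79.3927 60.0370 35.0296 2.7200 0.0000 0.0000 0.0000 0.0000
t_7: node(7,0) S=58.3176 payoff=87.3624 vs cont=85.9098 → 87.3624 [stop]  node(7,1) S=75.3461 payoff=70.3339 vs cont=68.8812 → 70.3339 [stop]  node(7,2) S=97.3470 payoff=48.3330 vs cont=46.8804 → 48.3330 [stop]  node(7,3) S=125.7720 payoff=19.9080 vs cont=18.4554 → 19.9080 [stop]  node(7,4) S=162.4970 payoff=0.0000 vs cont=1.3270 → 1.3270 [wait]  node(7,5) S=209.9455 payoff=0.0000 vs cont=0.0000 → 0.0000 [wait]  node(7,6) S=271.2490 payoff=0.0000 vs cont=0.0000 → 0.0000 [wait]  node(7,7) S=350.4528 payoff=0.0000 vs cont=0.0000 → 0.0000 [wait]  ⇒ S*(7)=125.7720
t_6: node(6,0) S=66.2873 payoff=79.3927 vs cont=77.9401 → 79.3927 [stop]  node(6,1) S=85.6430 payoff=60.0370 vs cont=58.5844 → 60.0370 [stop]  node(6,2) S=110.6504 payoff=35.0296 vs cont=33.5769 → 35.0296 [stop]  node(6,3) S=142.9600 payoff=2.7200 vs cont=10.3787 → 10.3787 [wait]  node(6,4) S=184.7039 payoff=0.0000 vs cont=0.6474 → 0.6474 [wait]  node(6,5) S=238.6368 payoff=0.0000 vs cont=0.0000 → 0.0000 [wait]  node(6,6) S=308.3179 payoff=0.0000 vs cont=0.0000 → 0.0000 [wait]  ⇒ S*(6)=110.6504
t_5: node(5,0) S=75.3461 payoff=70.3339 vs cont=68.8812 → 70.3339 [stop]  node(5,1) S=97.3470 payoff=48.3330 vs cont=46.8804 → 48.3330 [stop]  node(5,2) S=125.7720 payoff=19.9080 vs cont=22.3014 → 22.3014 [wait]  node(5,3) S=162.4970 payoff=0.0000 vs cont=5.3884 → 5.3884 [wait]  node(5,4) S=209.9455 payoff=0.0000 vs cont=0.3158 → 0.3158 [wait]  node(5,5) S=271.2490 payoff=0.0000 vs cont=0.0000 → 0.0000 [wait]  ⇒ S*(5)=97.3470
t_4: node(4,0) S=85.6430 payoff=60.0370 vs cont=58.5844 → 60.0370 [stop]  node(4,1) S=110.6504 payoff=35.0296 vs cont=34.7788 → 35.0296 [stop]  node(4,2) S=142.9600 payoff=2.7200 vs cont=13.5859 → 13.5859 [wait]  node(4,3) S=184.7039 payoff=0.0000 vs cont=2.7874 → 2.7874 [wait]  node(4,4) S=238.6368 payoff=0.0000 vs cont=0.1541 → 0.1541 [wait]  ⇒ S*(4)=110.6504
t_3: node(3,0) S=97.3470 payoff=48.3330 vs cont=46.8804 → 48.3330 [stop]  node(3,1) S=125.7720 payoff=19.9080 vs cont=23.9119 → 23.9119 [wait]  node(3,2) S=162.4970 payoff=0.0000 vs cont=8.0277 → 8.0277 [wait]  node(3,3) S=209.9455 payoff=0.0000 vs cont=1.4372 → 1.4372 [wait]  ⇒ S*(3)=97.3470
t_2: node(2,0) S=110.6504 payoff=35.0296 vs cont=35.5876 → 35.5876 [wait]  node(2,1) S=142.9600 payoff=2.7200 vs cont=15.6969 → 15.6969 [wait]  node(2,2) S=184.7039 payoff=0.0000 vs cont=4.6381 → 4.6381 [wait]  ⇒ S*(2)=-
t_1: node(1,0) S=125.7720 payoff=19.9080 vs cont=25.2443 → 25.2443 [wait]  node(1,1) S=162.4970 payoff=0.0000 vs cont=9.9870 → 9.9870 [wait]  ⇒ S*(1)=-
t_0: node(0,0) S=142.9600 payoff=2.7200 vs cont=17.3308 → 17.3308 [wait]  ⇒ S*(0)=-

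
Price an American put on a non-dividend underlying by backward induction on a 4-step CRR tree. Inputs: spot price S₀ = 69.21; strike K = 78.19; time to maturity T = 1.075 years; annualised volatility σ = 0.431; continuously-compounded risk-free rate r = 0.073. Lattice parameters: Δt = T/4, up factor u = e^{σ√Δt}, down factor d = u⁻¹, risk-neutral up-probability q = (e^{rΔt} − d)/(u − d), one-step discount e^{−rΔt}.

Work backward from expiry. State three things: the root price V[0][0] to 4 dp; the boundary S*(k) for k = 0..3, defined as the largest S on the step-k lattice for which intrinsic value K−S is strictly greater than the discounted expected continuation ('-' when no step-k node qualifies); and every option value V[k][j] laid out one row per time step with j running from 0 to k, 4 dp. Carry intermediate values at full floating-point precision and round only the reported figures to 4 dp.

price = 15.5994
boundary = - - 44.2686 55.3519
tree:
15.5994
23.5390 7.9137
33.9214 13.6158 2.2605
42.7855 22.8381 4.5054 0.0000
49.8746 33.9214 8.9800 0.0000 0.0000

Δt=0.26875  u=1.25036  d=0.79977  q=0.48834  discount=0.98057
step 4 (expiry): payoffs max(K−S,0) = 49.8746 33.9214 8.9800 0.0000 0.0000
step 3: (k=3,j=0): S=35.4045, (K−S)⁺=42.7855, hold=41.2664 ⇒ V=42.7855 exercise | (k=3,j=1): S=55.3519, (K−S)⁺=22.8381, hold=21.3191 ⇒ V=22.8381 exercise | (k=3,j=2): S=86.5377, (K−S)⁺=0.0000, hold=4.5054 ⇒ V=4.5054 continue | (k=3,j=3): S=135.2941, (K−S)⁺=0.0000, hold=0.0000 ⇒ V=0.0000 continue  boundary S*=55.3519
step 2: (k=2,j=0): S=44.2686, (K−S)⁺=33.9214, hold=32.4024 ⇒ V=33.9214 exercise | (k=2,j=1): S=69.2100, (K−S)⁺=8.9800, hold=13.6158 ⇒ V=13.6158 continue | (k=2,j=2): S=108.2037, (K−S)⁺=0.0000, hold=2.2605 ⇒ V=2.2605 continue  boundary S*=44.2686
step 1: (k=1,j=0): S=55.3519, (K−S)⁺=22.8381, hold=23.5390 ⇒ V=23.5390 continue | (k=1,j=1): S=86.5377, (K−S)⁺=0.0000, hold=7.9137 ⇒ V=7.9137 continue  boundary S*=-
step 0: (k=0,j=0): S=69.2100, (K−S)⁺=8.9800, hold=15.5994 ⇒ V=15.5994 continue  boundary S*=-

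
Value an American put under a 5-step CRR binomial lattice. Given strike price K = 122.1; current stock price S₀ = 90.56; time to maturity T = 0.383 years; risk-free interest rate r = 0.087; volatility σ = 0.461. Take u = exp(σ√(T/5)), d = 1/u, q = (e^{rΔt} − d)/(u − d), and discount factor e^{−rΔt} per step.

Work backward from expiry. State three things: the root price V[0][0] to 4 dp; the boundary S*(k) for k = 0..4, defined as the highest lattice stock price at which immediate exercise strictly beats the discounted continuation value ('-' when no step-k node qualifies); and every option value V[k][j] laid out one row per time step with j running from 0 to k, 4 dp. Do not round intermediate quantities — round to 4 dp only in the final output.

Δt=0.07660, u=1.13609, d=0.88021, q=0.49428, disc=e^(-rΔt)=0.99336
k=5 terminal: V=max(K-S,0) → 74.2503 60.3407 42.3878 19.2160 0.0000 0.0000
k=4: j=0 S=54.3614 intr=67.7386 cont=66.9276 V=67.7386[EX]; j=1 S=70.1639 intr=51.9361 cont=51.1251 V=51.9361[EX]; j=2 S=90.5600 intr=31.5400 cont=30.7290 V=31.5400[EX]; j=3 S=116.8852 intr=5.2148 cont=9.6534 V=9.6534[hold]; j=4 S=150.8628 intr=0.0000 cont=0.0000 V=0.0000[hold]  S*(4)=90.5600
k=3: j=0 S=61.7593 intr=60.3407 cont=59.5298 V=60.3407[EX]; j=1 S=79.7122 intr=42.3878 cont=41.5768 V=42.3878[EX]; j=2 S=102.8840 intr=19.2160 cont=20.5843 V=20.5843[hold]; j=3 S=132.7917 intr=0.0000 cont=4.8495 V=4.8495[hold]  S*(3)=79.7122
k=2: j=0 S=70.1639 intr=51.9361 cont=51.1251 V=51.9361[EX]; j=1 S=90.5600 intr=31.5400 cont=31.4008 V=31.5400[EX]; j=2 S=116.8852 intr=5.2148 cont=12.7219 V=12.7219[hold]  S*(2)=90.5600
k=1: j=0 S=79.7122 intr=42.3878 cont=41.5768 V=42.3878[EX]; j=1 S=102.8840 intr=19.2160 cont=22.0909 V=22.0909[hold]  S*(1)=79.7122
k=0: j=0 S=90.5600 intr=31.5400 cont=32.1406 V=32.1406[hold]  S*(0)=-

price = 32.1406
boundary = - 79.7122 90.5600 79.7122 90.5600
tree:
32.1406
42.3878 22.0909
51.9361 31.5400 12.7219
60.3407 42.3878 20.5843 4.8495
67.7386 51.9361 31.5400 9.6534 0.0000
74.2503 60.3407 42.3878 19.2160 0.0000 0.0000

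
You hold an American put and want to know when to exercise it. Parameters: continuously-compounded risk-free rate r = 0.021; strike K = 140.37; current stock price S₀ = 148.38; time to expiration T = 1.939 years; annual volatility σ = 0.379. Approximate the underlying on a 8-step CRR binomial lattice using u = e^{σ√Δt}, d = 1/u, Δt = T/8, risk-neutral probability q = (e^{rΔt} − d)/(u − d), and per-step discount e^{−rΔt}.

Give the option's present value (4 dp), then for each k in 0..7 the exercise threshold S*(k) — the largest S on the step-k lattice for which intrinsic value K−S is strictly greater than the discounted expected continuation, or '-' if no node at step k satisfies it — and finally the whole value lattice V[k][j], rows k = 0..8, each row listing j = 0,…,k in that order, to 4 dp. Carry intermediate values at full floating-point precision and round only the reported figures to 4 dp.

price = 23.5517
boundary = - - - - 70.3460 84.7761 70.3460 84.7761
tree:
23.5517
32.5312 13.5639
43.5802 20.2802 6.0492
56.3565 29.4793 10.0060 1.6009
70.0240 41.3782 16.2254 3.0193 0.0000
81.9979 55.5939 25.6108 5.6945 0.0000 0.0000
91.9337 70.0240 38.8898 10.7400 0.0000 0.0000 0.0000
100.1782 81.9979 55.5939 20.2561 0.0000 0.0000 0.0000 0.0000
107.0194 91.9337 70.0240 38.2038 0.0000 0.0000 0.0000 0.0000 0.0000

Δt=0.24238, u=1.20513, d=0.82979, q=0.46708, disc=e^(-rΔt)=0.99492
k=8 terminal: V=max(K-S,0) → 107.0194 91.9337 70.0240 38.2038 0.0000 0.0000 0.0000 0.0000 0.0000
k=7: j=0 S=40.1918 intr=100.1782 cont=99.4656 V=100.1782[EX]; j=1 S=58.3721 intr=81.9979 cont=81.2853 V=81.9979[EX]; j=2 S=84.7761 intr=55.5939 cont=54.8813 V=55.5939[EX]; j=3 S=123.1236 intr=17.2464 cont=20.2561 V=20.2561[hold]; j=4 S=178.8172 intr=0.0000 cont=0.0000 V=0.0000[hold]; j=5 S=259.7033 intr=0.0000 cont=0.0000 V=0.0000[hold]; j=6 S=377.1773 intr=0.0000 cont=0.0000 V=0.0000[hold]; j=7 S=547.7893 intr=0.0000 cont=0.0000 V=0.0000[hold]  S*(7)=84.7761
k=6: j=0 S=48.4363 intr=91.9337 cont=91.2210 V=91.9337[EX]; j=1 S=70.3460 intr=70.0240 cont=69.3114 V=70.0240[EX]; j=2 S=102.1662 intr=38.2038 cont=38.8898 V=38.8898[hold]; j=3 S=148.3800 intr=0.0000 cont=10.7400 V=10.7400[hold]; j=4 S=215.4981 intr=0.0000 cont=0.0000 V=0.0000[hold]; j=5 S=312.9763 intr=0.0000 cont=0.0000 V=0.0000[hold]; j=6 S=454.5478 intr=0.0000 cont=0.0000 V=0.0000[hold]  S*(6)=70.3460
k=5: j=0 S=58.3721 intr=81.9979 cont=81.2853 V=81.9979[EX]; j=1 S=84.7761 intr=55.5939 cont=55.2001 V=55.5939[EX]; j=2 S=123.1236 intr=17.2464 cont=25.6108 V=25.6108[hold]; j=3 S=178.8172 intr=0.0000 cont=5.6945 V=5.6945[hold]; j=4 S=259.7033 intr=0.0000 cont=0.0000 V=0.0000[hold]; j=5 S=377.1773 intr=0.0000 cont=0.0000 V=0.0000[hold]  S*(5)=84.7761
k=4: j=0 S=70.3460 intr=70.0240 cont=69.3114 V=70.0240[EX]; j=1 S=102.1662 intr=38.2038 cont=41.3782 V=41.3782[hold]; j=2 S=148.3800 intr=0.0000 cont=16.2254 V=16.2254[hold]; j=3 S=215.4981 intr=0.0000 cont=3.0193 V=3.0193[hold]; j=4 S=312.9763 intr=0.0000 cont=0.0000 V=0.0000[hold]  S*(4)=70.3460
k=3: j=0 S=84.7761 intr=55.5939 cont=56.3565 V=56.3565[hold]; j=1 S=123.1236 intr=17.2464 cont=29.4793 V=29.4793[hold]; j=2 S=178.8172 intr=0.0000 cont=10.0060 V=10.0060[hold]; j=3 S=259.7033 intr=0.0000 cont=1.6009 V=1.6009[hold]  S*(3)=-
k=2: j=0 S=102.1662 intr=38.2038 cont=43.5802 V=43.5802[hold]; j=1 S=148.3800 intr=0.0000 cont=20.2802 V=20.2802[hold]; j=2 S=215.4981 intr=0.0000 cont=6.0492 V=6.0492[hold]  S*(2)=-
k=1: j=0 S=123.1236 intr=17.2464 cont=32.5312 V=32.5312[hold]; j=1 S=178.8172 intr=0.0000 cont=13.5639 V=13.5639[hold]  S*(1)=-
k=0: j=0 S=148.3800 intr=0.0000 cont=23.5517 V=23.5517[hold]  S*(0)=-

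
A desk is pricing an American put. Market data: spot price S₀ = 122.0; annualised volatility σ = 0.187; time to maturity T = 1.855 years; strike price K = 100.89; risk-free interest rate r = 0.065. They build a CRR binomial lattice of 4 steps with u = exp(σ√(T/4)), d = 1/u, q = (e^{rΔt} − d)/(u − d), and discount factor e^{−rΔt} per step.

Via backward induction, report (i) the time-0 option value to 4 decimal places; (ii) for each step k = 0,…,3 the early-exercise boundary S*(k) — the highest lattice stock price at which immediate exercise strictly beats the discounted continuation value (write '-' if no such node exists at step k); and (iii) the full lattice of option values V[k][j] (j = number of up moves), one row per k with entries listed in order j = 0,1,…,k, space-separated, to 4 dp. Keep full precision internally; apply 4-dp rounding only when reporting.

Δt=0.46375, u=1.13581, d=0.88043, q=0.58804, disc=e^(-rΔt)=0.97031
k=4 terminal: V=max(K-S,0) → 27.5842 6.3210 0.0000 0.0000 0.0000
k=3: j=0 S=83.2614 intr=17.6286 cont=14.6328 V=17.6286[EX]; j=1 S=107.4124 intr=0.0000 cont=2.5267 V=2.5267[hold]; j=2 S=138.5687 intr=0.0000 cont=0.0000 V=0.0000[hold]; j=3 S=178.7624 intr=0.0000 cont=0.0000 V=0.0000[hold]  S*(3)=83.2614
k=2: j=0 S=94.5690 intr=6.3210 cont=8.4883 V=8.4883[hold]; j=1 S=122.0000 intr=0.0000 cont=1.0100 V=1.0100[hold]; j=2 S=157.3877 intr=0.0000 cont=0.0000 V=0.0000[hold]  S*(2)=-
k=1: j=0 S=107.4124 intr=0.0000 cont=3.9693 V=3.9693[hold]; j=1 S=138.5687 intr=0.0000 cont=0.4037 V=0.4037[hold]  S*(1)=-
k=0: j=0 S=122.0000 intr=0.0000 cont=1.8170 V=1.8170[hold]  S*(0)=-

price = 1.8170
boundary = - - - 83.2614
tree:
1.8170
3.9693 0.4037
8.4883 1.0100 0.0000
17.6286 2.5267 0.0000 0.0000
27.5842 6.3210 0.0000 0.0000 0.0000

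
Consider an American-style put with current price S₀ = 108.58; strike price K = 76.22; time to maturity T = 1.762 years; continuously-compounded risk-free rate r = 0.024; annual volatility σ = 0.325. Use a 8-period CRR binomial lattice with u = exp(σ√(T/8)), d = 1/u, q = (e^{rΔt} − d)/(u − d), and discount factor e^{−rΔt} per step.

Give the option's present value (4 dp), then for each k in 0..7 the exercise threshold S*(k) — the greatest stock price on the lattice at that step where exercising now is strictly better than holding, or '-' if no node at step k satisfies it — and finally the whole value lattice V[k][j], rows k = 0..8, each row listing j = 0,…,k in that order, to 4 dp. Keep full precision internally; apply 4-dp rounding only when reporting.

price = 3.6445
boundary = - - - - - 50.6461 43.4815 50.6461
tree:
3.6445
5.7047 1.4462
8.7254 2.4855 0.3329
12.9726 4.2068 0.6426 0.0000
18.6201 6.9796 1.2405 0.0000 0.0000
25.5739 11.2700 2.3947 0.0000 0.0000 0.0000
32.7385 17.5020 4.6230 0.0000 0.0000 0.0000 0.0000
38.8895 25.5739 8.9247 0.0000 0.0000 0.0000 0.0000 0.0000
44.1703 32.7385 17.2289 0.0000 0.0000 0.0000 0.0000 0.0000 0.0000

Δt=0.22025  u=1.16477  d=0.85854  q=0.47925  discount=0.99473
step 8 (expiry): payoffs max(K−S,0) = 44.1703 32.7385 17.2289 0.0000 0.0000 0.0000 0.0000 0.0000 0.0000
step 7: (k=7,j=0): S=37.3305, (K−S)⁺=38.8895, hold=38.4876 ⇒ V=38.8895 exercise | (k=7,j=1): S=50.6461, (K−S)⁺=25.5739, hold=25.1721 ⇒ V=25.5739 exercise | (k=7,j=2): S=68.7112, (K−S)⁺=7.5088, hold=8.9247 ⇒ V=8.9247 continue | (k=7,j=3): S=93.2200, (K−S)⁺=0.0000, hold=0.0000 ⇒ V=0.0000 continue | (k=7,j=4): S=126.4709, (K−S)⁺=0.0000, hold=0.0000 ⇒ V=0.0000 continue | (k=7,j=5): S=171.5822, (K−S)⁺=0.0000, hold=0.0000 ⇒ V=0.0000 continue | (k=7,j=6): S=232.7844, (K−S)⁺=0.0000, hold=0.0000 ⇒ V=0.0000 continue | (k=7,j=7): S=315.8170, (K−S)⁺=0.0000, hold=0.0000 ⇒ V=0.0000 continue  boundary S*=50.6461
step 6: (k=6,j=0): S=43.4815, (K−S)⁺=32.7385, hold=32.3366 ⇒ V=32.7385 exercise | (k=6,j=1): S=58.9911, (K−S)⁺=17.2289, hold=17.5020 ⇒ V=17.5020 continue | (k=6,j=2): S=80.0328, (K−S)⁺=0.0000, hold=4.6230 ⇒ V=4.6230 continue | (k=6,j=3): S=108.5800, (K−S)⁺=0.0000, hold=0.0000 ⇒ V=0.0000 continue | (k=6,j=4): S=147.3097, (K−S)⁺=0.0000, hold=0.0000 ⇒ V=0.0000 continue | (k=6,j=5): S=199.8541, (K−S)⁺=0.0000, hold=0.0000 ⇒ V=0.0000 continue | (k=6,j=6): S=271.1407, (K−S)⁺=0.0000, hold=0.0000 ⇒ V=0.0000 continue  boundary S*=43.4815
step 5: (k=5,j=0): S=50.6461, (K−S)⁺=25.5739, hold=25.3023 ⇒ V=25.5739 exercise | (k=5,j=1): S=68.7112, (K−S)⁺=7.5088, hold=11.2700 ⇒ V=11.2700 continue | (k=5,j=2): S=93.2200, (K−S)⁺=0.0000, hold=2.3947 ⇒ V=2.3947 continue | (k=5,j=3): S=126.4709, (K−S)⁺=0.0000, hold=0.0000 ⇒ V=0.0000 continue | (k=5,j=4): S=171.5822, (K−S)⁺=0.0000, hold=0.0000 ⇒ V=0.0000 continue | (k=5,j=5): S=232.7844, (K−S)⁺=0.0000, hold=0.0000 ⇒ V=0.0000 continue  boundary S*=50.6461
step 4: (k=4,j=0): S=58.9911, (K−S)⁺=17.2289, hold=18.6201 ⇒ V=18.6201 continue | (k=4,j=1): S=80.0328, (K−S)⁺=0.0000, hold=6.9796 ⇒ V=6.9796 continue | (k=4,j=2): S=108.5800, (K−S)⁺=0.0000, hold=1.2405 ⇒ V=1.2405 continue | (k=4,j=3): S=147.3097, (K−S)⁺=0.0000, hold=0.0000 ⇒ V=0.0000 continue | (k=4,j=4): S=199.8541, (K−S)⁺=0.0000, hold=0.0000 ⇒ V=0.0000 continue  boundary S*=-
step 3: (k=3,j=0): S=68.7112, (K−S)⁺=7.5088, hold=12.9726 ⇒ V=12.9726 continue | (k=3,j=1): S=93.2200, (K−S)⁺=0.0000, hold=4.2068 ⇒ V=4.2068 continue | (k=3,j=2): S=126.4709, (K−S)⁺=0.0000, hold=0.6426 ⇒ V=0.6426 continue | (k=3,j=3): S=171.5822, (K−S)⁺=0.0000, hold=0.0000 ⇒ V=0.0000 continue  boundary S*=-
step 2: (k=2,j=0): S=80.0328, (K−S)⁺=0.0000, hold=8.7254 ⇒ V=8.7254 continue | (k=2,j=1): S=108.5800, (K−S)⁺=0.0000, hold=2.4855 ⇒ V=2.4855 continue | (k=2,j=2): S=147.3097, (K−S)⁺=0.0000, hold=0.3329 ⇒ V=0.3329 continue  boundary S*=-
step 1: (k=1,j=0): S=93.2200, (K−S)⁺=0.0000, hold=5.7047 ⇒ V=5.7047 continue | (k=1,j=1): S=126.4709, (K−S)⁺=0.0000, hold=1.4462 ⇒ V=1.4462 continue  boundary S*=-
step 0: (k=0,j=0): S=108.5800, (K−S)⁺=0.0000, hold=3.6445 ⇒ V=3.6445 continue  boundary S*=-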